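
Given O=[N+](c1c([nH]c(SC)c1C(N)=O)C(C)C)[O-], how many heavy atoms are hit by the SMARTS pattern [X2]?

1

Check the 16 heavy atoms by environment: 1× n (aromatic, X3) → no; 4× c (aromatic, X3) → no; 4× C (X4) → no; 1× S (X2) → match; 1× C (X3) → no; 2× O (X1) → no; 1× N (X3) → no; 1× N (charge +1, X3) → no; 1× O (charge -1, X1) → no.
That gives 1 matching atom.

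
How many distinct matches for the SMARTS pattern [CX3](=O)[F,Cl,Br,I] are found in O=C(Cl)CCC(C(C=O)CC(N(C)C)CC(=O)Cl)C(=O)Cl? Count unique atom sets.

[CX3](=O)[F,Cl,Br,I] is the SMARTS for an acyl halide: a carbonyl carbon bonded to a halogen.
The molecule carries 3 separate instances of an acyl chloride (-C(=O)Cl) meeting every constraint; each maps to a distinct set of atoms, giving 3 matches.

3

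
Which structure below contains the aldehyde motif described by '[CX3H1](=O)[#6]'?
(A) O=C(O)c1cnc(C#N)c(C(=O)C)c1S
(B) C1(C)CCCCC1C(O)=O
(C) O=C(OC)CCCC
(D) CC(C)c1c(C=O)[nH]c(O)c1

D

[CX3H1](=O)[#6] describes an sp2 carbon with one H, double-bonded to O and single-bonded to carbon (an aldehyde).
(A) has a carboxylic acid group (-C(=O)OH) but the carbonyl carbon has H0 and is bonded to O, not H1.
(B) has a carboxylic acid group (-C(=O)OH) but the carbonyl carbon has H0 and is bonded to O, not H1.
(C) has a methyl-ester group (-C(=O)OCH3) but the carbonyl carbon has H0, not H1.
(D) contains an aldehyde (-CHO), which satisfies every atom and bond constraint.
So the answer is (D).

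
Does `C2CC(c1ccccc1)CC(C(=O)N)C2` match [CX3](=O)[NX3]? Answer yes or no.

Yes

The pattern [CX3](=O)[NX3] describes a carbonyl carbon bonded to a trivalent nitrogen — an amide.
The molecule carries a primary amide (-C(=O)NH2), whose atoms satisfy every constraint of the query, so the pattern matches.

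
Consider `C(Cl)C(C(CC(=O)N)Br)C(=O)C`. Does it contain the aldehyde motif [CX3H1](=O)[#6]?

No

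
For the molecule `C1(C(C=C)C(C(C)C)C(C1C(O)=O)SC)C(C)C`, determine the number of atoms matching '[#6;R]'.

Check the 18 heavy atoms by environment: 5× C (in 5-ring) → match; 10× C (acyclic) → no; 2× O (acyclic) → no; 1× S (acyclic) → no.
That gives 5 matching atoms.

5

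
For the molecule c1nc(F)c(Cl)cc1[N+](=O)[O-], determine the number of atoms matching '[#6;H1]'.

Check the 11 heavy atoms by environment: 1× n (aromatic, H0) → no; 3× c (aromatic, H0) → no; 2× c (aromatic, H1) → match; 1× F (H0) → no; 1× N (charge +1, H0) → no; 1× O (charge -1, H0) → no; 1× O (H0) → no; 1× Cl (H0) → no.
That gives 2 matching atoms.

2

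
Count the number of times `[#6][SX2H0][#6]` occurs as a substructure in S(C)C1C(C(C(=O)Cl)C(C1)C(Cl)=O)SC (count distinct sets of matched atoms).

2

[#6][SX2H0][#6] is the SMARTS for a thioether: an aliphatic sulfur bridging two carbons with no H on the sulfur.
The molecule carries 2 separate instances of a methylthio ether (-SCH3) meeting every constraint; each maps to a distinct set of atoms, giving 2 matches.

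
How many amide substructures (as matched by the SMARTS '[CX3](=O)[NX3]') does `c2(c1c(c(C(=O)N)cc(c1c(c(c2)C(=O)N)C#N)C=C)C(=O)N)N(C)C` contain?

3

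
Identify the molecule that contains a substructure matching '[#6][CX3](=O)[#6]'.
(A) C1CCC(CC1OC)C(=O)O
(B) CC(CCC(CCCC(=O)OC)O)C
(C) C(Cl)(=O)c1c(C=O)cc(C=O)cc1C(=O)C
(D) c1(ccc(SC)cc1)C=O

C

[#6][CX3](=O)[#6] describes a carbonyl carbon (no H) flanked by two carbons (a ketone).
(A) has a carboxylic acid group (-C(=O)OH) but one neighbour of the carbonyl carbon is O, not C.
(B) has a methyl-ester group (-C(=O)OCH3) but one neighbour of the carbonyl carbon is O, not C.
(C) contains an acetyl/ketone group (-C(=O)CH3), which satisfies every atom and bond constraint.
(D) has an aldehyde (-CHO) but the carbonyl carbon has H1, so it is not flanked by two carbons.
So the answer is (C).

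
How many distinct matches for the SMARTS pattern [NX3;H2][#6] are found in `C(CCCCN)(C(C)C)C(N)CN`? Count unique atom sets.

[NX3;H2][#6] is the SMARTS for a primary amine: a trivalent nitrogen with two H attached to carbon.
The molecule carries 3 separate instances of a primary amino group (-NH2) meeting every constraint; each maps to a distinct set of atoms, giving 3 matches.

3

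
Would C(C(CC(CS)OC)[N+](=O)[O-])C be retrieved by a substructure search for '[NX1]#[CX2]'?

No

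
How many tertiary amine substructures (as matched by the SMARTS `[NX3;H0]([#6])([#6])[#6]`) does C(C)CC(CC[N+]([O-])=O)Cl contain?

0

[NX3;H0]([#6])([#6])[#6] is the SMARTS for a tertiary amine: a trivalent nitrogen with no H, bonded to three carbons.
No fragment in the molecule satisfies every constraint, giving 0 matches.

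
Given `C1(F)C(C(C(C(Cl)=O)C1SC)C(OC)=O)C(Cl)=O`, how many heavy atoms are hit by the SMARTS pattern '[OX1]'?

3

Check the 18 heavy atoms by environment: 7× C (X4) → no; 1× S (X2) → no; 3× C (X3) → no; 3× O (X1) → match; 2× Cl (X1) → no; 1× F (X1) → no; 1× O (X2) → no.
That gives 3 matching atoms.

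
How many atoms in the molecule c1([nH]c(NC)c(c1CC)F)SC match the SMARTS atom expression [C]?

4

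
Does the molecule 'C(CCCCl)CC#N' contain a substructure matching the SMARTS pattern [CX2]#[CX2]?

No

The pattern [CX2]#[CX2] describes a carbon-carbon triple bond — an alkyne.
The closest candidate here is a nitrile (-C#N), but the triple bond is C#N, not C#C. No other fragment satisfies the full query, so there is no match.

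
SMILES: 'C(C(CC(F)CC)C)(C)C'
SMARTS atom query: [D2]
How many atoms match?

Check the 10 heavy atoms by environment: 4× C (D1) → no; 3× C (D3) → no; 2× C (D2) → match; 1× F (D1) → no.
That gives 2 matching atoms.

2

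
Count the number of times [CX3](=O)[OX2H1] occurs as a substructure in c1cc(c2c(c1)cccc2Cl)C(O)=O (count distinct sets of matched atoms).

1

[CX3](=O)[OX2H1] is the SMARTS for a carboxylic acid: an sp2 carbon double-bonded to O and single-bonded to an -OH oxygen.
Exactly one fragment in the molecule meets all constraints, giving 1 match.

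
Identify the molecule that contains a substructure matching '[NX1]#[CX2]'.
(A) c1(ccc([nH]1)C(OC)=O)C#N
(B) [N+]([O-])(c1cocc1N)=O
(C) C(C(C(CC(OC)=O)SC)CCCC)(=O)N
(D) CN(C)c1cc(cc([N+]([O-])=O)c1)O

[NX1]#[CX2] describes a nitrogen triple-bonded to a two-connected carbon (a nitrile).
(A) contains a nitrile (-C#N), which satisfies every atom and bond constraint.
(B) has a nitro group (-[N+](=O)[O-]) but there is no C#N triple bond.
(C) has a primary amide (-C(=O)NH2) but the nitrogen is NX3, not NX1.
(D) has a nitro group (-[N+](=O)[O-]) but there is no C#N triple bond.
So the answer is (A).

A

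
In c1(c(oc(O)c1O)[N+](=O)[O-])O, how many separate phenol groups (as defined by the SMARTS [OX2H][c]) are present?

3

[OX2H][c] is the SMARTS for a phenol: a hydroxyl oxygen attached to an aromatic carbon.
The molecule carries 3 separate instances of a hydroxyl group (-OH) meeting every constraint; each maps to a distinct set of atoms, giving 3 matches.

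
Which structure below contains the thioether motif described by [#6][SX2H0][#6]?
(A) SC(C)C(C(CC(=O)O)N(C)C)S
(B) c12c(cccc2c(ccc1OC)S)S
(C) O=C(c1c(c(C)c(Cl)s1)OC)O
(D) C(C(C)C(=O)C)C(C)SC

D

[#6][SX2H0][#6] describes an aliphatic sulfur bridging two carbons with no H on the sulfur (a thioether).
(A) has a thiol (-SH) but the sulfur has H1, not H0 bridging two carbons.
(B) has a methoxy ether (-OCH3) but the bridging atom is O, not S.
(C) has a methoxy ether (-OCH3) but the bridging atom is O, not S.
(D) contains a methylthio ether (-SCH3), which satisfies every atom and bond constraint.
So the answer is (D).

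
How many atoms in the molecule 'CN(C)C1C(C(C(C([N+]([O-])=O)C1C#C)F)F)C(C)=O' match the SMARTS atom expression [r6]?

6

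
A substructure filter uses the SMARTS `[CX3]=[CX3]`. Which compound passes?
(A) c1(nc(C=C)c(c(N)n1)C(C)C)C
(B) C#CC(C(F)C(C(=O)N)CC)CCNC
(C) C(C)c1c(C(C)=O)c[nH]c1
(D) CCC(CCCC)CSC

[CX3]=[CX3] describes a non-aromatic C=C double bond between two sp2 carbons (an alkene).
(A) contains a vinyl group (-CH=CH2), which satisfies every atom and bond constraint.
(B) has an ethynyl group (-C#CH) but the C-C bond is a triple bond, not a double bond.
(C) has an ethyl group (-CH2CH3) but its C-C bond is a single bond between CX4 carbons, not CX3=CX3.
(D) has an ethyl group (-CH2CH3) but its C-C bond is a single bond between CX4 carbons, not CX3=CX3.
So the answer is (A).

A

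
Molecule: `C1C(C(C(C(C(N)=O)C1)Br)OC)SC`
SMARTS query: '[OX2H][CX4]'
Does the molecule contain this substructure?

No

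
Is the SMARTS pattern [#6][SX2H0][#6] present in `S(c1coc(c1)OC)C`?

The pattern [#6][SX2H0][#6] describes an aliphatic sulfur bridging two carbons with no H on the sulfur — a thioether.
The molecule carries a methylthio ether (-SCH3), whose atoms satisfy every constraint of the query, so the pattern matches.

Yes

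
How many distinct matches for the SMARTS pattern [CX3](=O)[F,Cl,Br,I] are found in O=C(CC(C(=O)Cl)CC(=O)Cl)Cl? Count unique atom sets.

3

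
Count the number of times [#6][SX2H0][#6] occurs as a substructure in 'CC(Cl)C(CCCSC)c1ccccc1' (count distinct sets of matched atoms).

[#6][SX2H0][#6] is the SMARTS for a thioether: an aliphatic sulfur bridging two carbons with no H on the sulfur.
Exactly one fragment in the molecule meets all constraints, giving 1 match.

1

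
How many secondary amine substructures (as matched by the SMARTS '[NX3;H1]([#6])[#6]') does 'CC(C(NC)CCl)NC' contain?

2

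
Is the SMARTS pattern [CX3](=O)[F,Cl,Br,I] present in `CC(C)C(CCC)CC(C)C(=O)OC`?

No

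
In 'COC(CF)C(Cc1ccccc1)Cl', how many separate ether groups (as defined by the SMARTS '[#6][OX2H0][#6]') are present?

1

[#6][OX2H0][#6] is the SMARTS for an ether: an aliphatic oxygen bridging two carbons with no H on the oxygen.
Exactly one fragment in the molecule meets all constraints, giving 1 match.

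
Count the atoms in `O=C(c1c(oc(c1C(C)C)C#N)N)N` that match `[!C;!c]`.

The query [!C;!c] means: neither aliphatic nor aromatic carbon — same as [!#6].
Check the 14 heavy atoms by environment: 1× o (aromatic) → match; 4× c (aromatic) → no; 3× N → match; 5× C → no; 1× O → match.
Summing the matching environments: 1 + 3 + 1 = 5 matching atoms.

5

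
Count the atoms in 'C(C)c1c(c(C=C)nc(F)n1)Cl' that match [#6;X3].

The query [#6;X3] means: any carbon (aromatic or not) with three total connections.
Check the 12 heavy atoms by environment: 2× n (aromatic, X2) → no; 4× c (aromatic, X3) → match; 2× C (X3) → match; 2× C (X4) → no; 1× F (X1) → no; 1× Cl (X1) → no.
Summing the matching environments: 4 + 2 = 6 matching atoms.

6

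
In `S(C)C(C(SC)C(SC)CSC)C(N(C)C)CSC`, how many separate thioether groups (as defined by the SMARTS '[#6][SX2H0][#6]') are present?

[#6][SX2H0][#6] is the SMARTS for a thioether: an aliphatic sulfur bridging two carbons with no H on the sulfur.
The molecule carries 5 separate instances of a methylthio ether (-SCH3) meeting every constraint; each maps to a distinct set of atoms, giving 5 matches.

5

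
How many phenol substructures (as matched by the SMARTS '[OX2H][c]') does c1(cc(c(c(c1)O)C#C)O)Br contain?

2

[OX2H][c] is the SMARTS for a phenol: a hydroxyl oxygen attached to an aromatic carbon.
The molecule carries 2 separate instances of a hydroxyl group (-OH) meeting every constraint; each maps to a distinct set of atoms, giving 2 matches.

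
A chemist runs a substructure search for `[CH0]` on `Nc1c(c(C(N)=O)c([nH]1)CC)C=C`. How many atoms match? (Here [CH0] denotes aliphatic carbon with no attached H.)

1

The query [CH0] means: aliphatic carbon with no attached hydrogen.
Check the 13 heavy atoms by environment: 1× n (aromatic, H1) → no; 4× c (aromatic, H0) → no; 2× C (H2) → no; 1× C (H3) → no; 1× C (H1) → no; 2× N (H2) → no; 1× C (H0) → match; 1× O (H0) → no.
That gives 1 matching atom.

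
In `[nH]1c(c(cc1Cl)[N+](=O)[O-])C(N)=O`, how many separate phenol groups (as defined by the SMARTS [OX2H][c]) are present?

0

[OX2H][c] is the SMARTS for a phenol: a hydroxyl oxygen attached to an aromatic carbon.
No fragment in the molecule satisfies every constraint, giving 0 matches.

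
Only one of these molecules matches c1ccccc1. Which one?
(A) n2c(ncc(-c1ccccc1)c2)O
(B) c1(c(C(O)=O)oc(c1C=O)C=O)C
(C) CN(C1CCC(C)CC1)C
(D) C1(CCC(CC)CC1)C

A

c1ccccc1 describes six aromatic carbons in a ring (a benzene ring).
(A) contains a phenyl ring, which satisfies every atom and bond constraint.
(B) has a methyl group (-CH3) but no six-membered all-carbon aromatic ring is present.
(C) has a methyl group (-CH3) but no six-membered all-carbon aromatic ring is present.
(D) has a methyl group (-CH3) but no six-membered all-carbon aromatic ring is present.
So the answer is (A).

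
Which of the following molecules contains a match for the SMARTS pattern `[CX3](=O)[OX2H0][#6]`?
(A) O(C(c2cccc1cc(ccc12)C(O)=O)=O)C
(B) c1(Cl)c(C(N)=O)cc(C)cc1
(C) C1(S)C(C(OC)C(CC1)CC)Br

A

[CX3](=O)[OX2H0][#6] describes a carbonyl carbon bonded to an oxygen that is itself bonded to carbon (no H on that O) (an ester).
(A) contains a methyl-ester group (-C(=O)OCH3), which satisfies every atom and bond constraint.
(B) has a primary amide (-C(=O)NH2) but the carbonyl is bonded to N, not to an O-C linkage.
(C) has a methoxy ether (-OCH3) but the ether oxygen is not adjacent to a C=O carbon.
So the answer is (A).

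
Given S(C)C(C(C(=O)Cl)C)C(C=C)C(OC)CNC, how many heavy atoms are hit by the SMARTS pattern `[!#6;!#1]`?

The query [!#6;!#1] means: not carbon and not hydrogen — any heteroatom.
Check the 17 heavy atoms by environment: 12× C → no; 2× O → match; 1× Cl → match; 1× N → match; 1× S → match.
Summing the matching environments: 2 + 1 + 1 + 1 = 5 matching atoms.

5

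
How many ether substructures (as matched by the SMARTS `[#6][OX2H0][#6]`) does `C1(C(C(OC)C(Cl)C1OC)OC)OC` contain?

[#6][OX2H0][#6] is the SMARTS for an ether: an aliphatic oxygen bridging two carbons with no H on the oxygen.
The molecule carries 4 separate instances of a methoxy ether (-OCH3) meeting every constraint; each maps to a distinct set of atoms, giving 4 matches.

4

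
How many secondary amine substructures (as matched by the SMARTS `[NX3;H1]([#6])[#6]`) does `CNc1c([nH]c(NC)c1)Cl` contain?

2

[NX3;H1]([#6])[#6] is the SMARTS for a secondary amine: a trivalent nitrogen with one H, bonded to two carbons.
The molecule carries 2 separate instances of an N-methylamino group (-NHCH3) meeting every constraint; each maps to a distinct set of atoms, giving 2 matches.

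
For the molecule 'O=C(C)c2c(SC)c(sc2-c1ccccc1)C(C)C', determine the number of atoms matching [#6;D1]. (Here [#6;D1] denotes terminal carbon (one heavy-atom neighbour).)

The query [#6;D1] means: carbon bonded to exactly one heavy atom.
Check the 19 heavy atoms by environment: 1× s (aromatic, D2) → no; 5× c (aromatic, D3) → no; 2× C (D3) → no; 4× C (D1) → match; 1× O (D1) → no; 5× c (aromatic, D2) → no; 1× S (D2) → no.
That gives 4 matching atoms.

4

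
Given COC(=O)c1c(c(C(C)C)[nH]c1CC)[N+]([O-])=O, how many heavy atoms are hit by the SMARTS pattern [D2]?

3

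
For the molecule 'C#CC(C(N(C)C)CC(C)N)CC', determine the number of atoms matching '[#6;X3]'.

0

Check the 13 heavy atoms by environment: 9× C (X4) → no; 2× C (X2) → no; 2× N (X3) → no.
No environment satisfies the query, so 0 matching atoms.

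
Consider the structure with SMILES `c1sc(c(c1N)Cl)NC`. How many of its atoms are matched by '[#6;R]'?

The query [#6;R] means: carbon that is part of a ring.
Check the 9 heavy atoms by environment: 1× s (aromatic, in 5-ring) → no; 4× c (aromatic, in 5-ring) → match; 2× N (acyclic) → no; 1× C (acyclic) → no; 1× Cl (acyclic) → no.
That gives 4 matching atoms.

4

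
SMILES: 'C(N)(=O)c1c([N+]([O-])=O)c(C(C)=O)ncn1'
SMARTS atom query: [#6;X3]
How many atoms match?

6

Check the 15 heavy atoms by environment: 2× n (aromatic, X2) → no; 4× c (aromatic, X3) → match; 2× C (X3) → match; 3× O (X1) → no; 1× N (X3) → no; 1× N (charge +1, X3) → no; 1× O (charge -1, X1) → no; 1× C (X4) → no.
Summing the matching environments: 4 + 2 = 6 matching atoms.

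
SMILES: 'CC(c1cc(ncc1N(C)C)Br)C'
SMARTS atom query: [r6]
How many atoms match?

6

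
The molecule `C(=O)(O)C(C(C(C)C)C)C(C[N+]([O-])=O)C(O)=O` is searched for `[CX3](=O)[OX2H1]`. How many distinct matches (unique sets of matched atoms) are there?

2

[CX3](=O)[OX2H1] is the SMARTS for a carboxylic acid: an sp2 carbon double-bonded to O and single-bonded to an -OH oxygen.
The molecule carries 2 separate instances of a carboxylic acid group (-C(=O)OH) meeting every constraint; each maps to a distinct set of atoms, giving 2 matches.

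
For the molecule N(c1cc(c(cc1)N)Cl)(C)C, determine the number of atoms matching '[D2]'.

3

The query [D2] means: atom with exactly two heavy-atom neighbours.
Check the 11 heavy atoms by environment: 3× c (aromatic, D2) → match; 3× c (aromatic, D3) → no; 1× Cl (D1) → no; 1× N (D3) → no; 2× C (D1) → no; 1× N (D1) → no.
That gives 3 matching atoms.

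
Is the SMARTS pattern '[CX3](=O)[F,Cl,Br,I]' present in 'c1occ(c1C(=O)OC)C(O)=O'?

No

The pattern [CX3](=O)[F,Cl,Br,I] describes a carbonyl carbon bonded to a halogen — an acyl halide.
The closest candidate here is a carboxylic acid group (-C(=O)OH), but the carbonyl is bonded to -OH, not to a halogen. No other fragment satisfies the full query, so there is no match.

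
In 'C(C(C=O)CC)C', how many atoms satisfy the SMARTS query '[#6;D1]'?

2

The query [#6;D1] means: carbon bonded to exactly one heavy atom.
Check the 7 heavy atoms by environment: 3× C (D2) → no; 1× C (D3) → no; 1× O (D1) → no; 2× C (D1) → match.
That gives 2 matching atoms.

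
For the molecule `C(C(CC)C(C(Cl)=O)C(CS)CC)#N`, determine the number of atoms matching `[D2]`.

The query [D2] means: atom with exactly two heavy-atom neighbours.
Check the 14 heavy atoms by environment: 2× C (D1) → no; 4× C (D2) → match; 4× C (D3) → no; 1× N (D1) → no; 1× S (D1) → no; 1× O (D1) → no; 1× Cl (D1) → no.
That gives 4 matching atoms.

4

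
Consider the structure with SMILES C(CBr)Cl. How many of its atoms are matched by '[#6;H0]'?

Check the 4 heavy atoms by environment: 2× C (H2) → no; 1× Br (H0) → no; 1× Cl (H0) → no.
No environment satisfies the query, so 0 matching atoms.

0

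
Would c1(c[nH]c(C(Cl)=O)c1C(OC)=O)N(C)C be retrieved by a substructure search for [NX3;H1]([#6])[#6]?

No

The pattern [NX3;H1]([#6])[#6] describes a trivalent nitrogen with one H, bonded to two carbons — a secondary amine.
The closest candidate here is a dimethylamino group (-N(CH3)2), but the nitrogen has H0, not H1. No other fragment satisfies the full query, so there is no match.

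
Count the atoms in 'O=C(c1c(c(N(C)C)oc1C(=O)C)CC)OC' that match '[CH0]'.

The query [CH0] means: aliphatic carbon with no attached hydrogen.
Check the 17 heavy atoms by environment: 1× o (aromatic, H0) → no; 4× c (aromatic, H0) → no; 1× N (H0) → no; 5× C (H3) → no; 2× C (H0) → match; 3× O (H0) → no; 1× C (H2) → no.
That gives 2 matching atoms.

2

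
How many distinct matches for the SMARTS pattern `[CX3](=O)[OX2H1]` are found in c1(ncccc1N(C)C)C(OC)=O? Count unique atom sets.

[CX3](=O)[OX2H1] is the SMARTS for a carboxylic acid: an sp2 carbon double-bonded to O and single-bonded to an -OH oxygen.
The molecule has a methyl-ester group (-C(=O)OCH3), but the singly-bonded O has no H (OX2H0, not OX2H1); nothing else fits, so there are 0 matches.

0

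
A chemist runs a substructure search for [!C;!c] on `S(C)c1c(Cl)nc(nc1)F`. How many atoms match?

5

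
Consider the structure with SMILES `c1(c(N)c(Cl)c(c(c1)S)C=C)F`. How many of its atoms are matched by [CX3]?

Check the 12 heavy atoms by environment: 6× c (aromatic, X3) → no; 1× N (X3) → no; 1× Cl (X1) → no; 1× S (X2) → no; 2× C (X3) → match; 1× F (X1) → no.
That gives 2 matching atoms.

2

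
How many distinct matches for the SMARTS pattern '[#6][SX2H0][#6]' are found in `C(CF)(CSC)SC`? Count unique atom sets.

[#6][SX2H0][#6] is the SMARTS for a thioether: an aliphatic sulfur bridging two carbons with no H on the sulfur.
The molecule carries 2 separate instances of a methylthio ether (-SCH3) meeting every constraint; each maps to a distinct set of atoms, giving 2 matches.

2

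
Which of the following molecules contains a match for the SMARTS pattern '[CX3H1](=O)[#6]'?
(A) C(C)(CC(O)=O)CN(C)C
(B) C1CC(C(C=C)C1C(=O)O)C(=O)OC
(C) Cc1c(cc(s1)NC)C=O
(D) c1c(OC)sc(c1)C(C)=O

C

[CX3H1](=O)[#6] describes an sp2 carbon with one H, double-bonded to O and single-bonded to carbon (an aldehyde).
(A) has a carboxylic acid group (-C(=O)OH) but the carbonyl carbon has H0 and is bonded to O, not H1.
(B) has a carboxylic acid group (-C(=O)OH) but the carbonyl carbon has H0 and is bonded to O, not H1.
(C) contains an aldehyde (-CHO), which satisfies every atom and bond constraint.
(D) has an acetyl/ketone group (-C(=O)CH3) but the carbonyl carbon has H0 (two carbon neighbours), not H1.
So the answer is (C).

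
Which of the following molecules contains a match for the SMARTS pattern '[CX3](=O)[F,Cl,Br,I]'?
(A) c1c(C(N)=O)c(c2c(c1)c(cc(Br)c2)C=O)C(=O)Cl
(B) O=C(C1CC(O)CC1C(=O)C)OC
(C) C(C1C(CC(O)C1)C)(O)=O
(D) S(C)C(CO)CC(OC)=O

A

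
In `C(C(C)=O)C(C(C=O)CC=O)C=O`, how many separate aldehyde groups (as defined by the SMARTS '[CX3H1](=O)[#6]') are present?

[CX3H1](=O)[#6] is the SMARTS for an aldehyde: an sp2 carbon with one H, double-bonded to O and single-bonded to carbon.
The molecule carries 3 separate instances of an aldehyde (-CHO) meeting every constraint; each maps to a distinct set of atoms, giving 3 matches.

3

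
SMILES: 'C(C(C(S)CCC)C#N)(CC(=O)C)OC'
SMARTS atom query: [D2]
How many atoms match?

5

Check the 15 heavy atoms by environment: 4× C (D2) → match; 4× C (D3) → no; 3× C (D1) → no; 1× N (D1) → no; 1× O (D2) → match; 1× O (D1) → no; 1× S (D1) → no.
Summing the matching environments: 4 + 1 = 5 matching atoms.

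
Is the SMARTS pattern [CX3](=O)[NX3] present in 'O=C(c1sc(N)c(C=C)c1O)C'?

No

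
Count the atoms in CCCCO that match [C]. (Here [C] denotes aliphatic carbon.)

The query [C] means: uppercase C matches aliphatic (non-aromatic) carbon only.
Check the 5 heavy atoms by environment: 4× C → match; 1× O → no.
That gives 4 matching atoms.

4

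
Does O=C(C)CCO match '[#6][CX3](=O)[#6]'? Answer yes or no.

Yes

The pattern [#6][CX3](=O)[#6] describes a carbonyl carbon (no H) flanked by two carbons — a ketone.
The molecule carries an acetyl/ketone group (-C(=O)CH3), whose atoms satisfy every constraint of the query, so the pattern matches.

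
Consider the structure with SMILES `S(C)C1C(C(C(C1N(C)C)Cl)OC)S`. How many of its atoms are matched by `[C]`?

9

Check the 14 heavy atoms by environment: 9× C → match; 2× S → no; 1× Cl → no; 1× O → no; 1× N → no.
That gives 9 matching atoms.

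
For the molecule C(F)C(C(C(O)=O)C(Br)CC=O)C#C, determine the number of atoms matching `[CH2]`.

2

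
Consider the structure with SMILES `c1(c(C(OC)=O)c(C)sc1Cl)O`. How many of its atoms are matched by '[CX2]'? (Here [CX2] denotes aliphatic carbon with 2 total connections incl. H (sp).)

The query [CX2] means: C with X2: aliphatic carbon with exactly 2 total connections.
Check the 12 heavy atoms by environment: 1× s (aromatic, X2) → no; 4× c (aromatic, X3) → no; 1× Cl (X1) → no; 1× C (X3) → no; 1× O (X1) → no; 2× O (X2) → no; 2× C (X4) → no.
No environment satisfies the query, so 0 matching atoms.

0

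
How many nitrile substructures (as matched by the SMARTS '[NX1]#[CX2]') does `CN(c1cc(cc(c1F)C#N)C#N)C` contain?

2

[NX1]#[CX2] is the SMARTS for a nitrile: a nitrogen triple-bonded to a two-connected carbon.
The molecule carries 2 separate instances of a nitrile (-C#N) meeting every constraint; each maps to a distinct set of atoms, giving 2 matches.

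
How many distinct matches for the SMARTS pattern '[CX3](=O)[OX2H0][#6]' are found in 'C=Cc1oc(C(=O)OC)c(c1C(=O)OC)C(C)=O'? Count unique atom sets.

2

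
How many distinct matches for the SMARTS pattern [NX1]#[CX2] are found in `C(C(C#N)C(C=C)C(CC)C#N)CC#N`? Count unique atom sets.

3

[NX1]#[CX2] is the SMARTS for a nitrile: a nitrogen triple-bonded to a two-connected carbon.
The molecule carries 3 separate instances of a nitrile (-C#N) meeting every constraint; each maps to a distinct set of atoms, giving 3 matches.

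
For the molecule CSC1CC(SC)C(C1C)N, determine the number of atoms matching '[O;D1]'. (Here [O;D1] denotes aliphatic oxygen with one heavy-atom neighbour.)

The query [O;D1] means: aliphatic oxygen bonded to exactly one heavy atom.
Check the 11 heavy atoms by environment: 4× C (D3) → no; 1× C (D2) → no; 2× S (D2) → no; 3× C (D1) → no; 1× N (D1) → no.
No environment satisfies the query, so 0 matching atoms.

0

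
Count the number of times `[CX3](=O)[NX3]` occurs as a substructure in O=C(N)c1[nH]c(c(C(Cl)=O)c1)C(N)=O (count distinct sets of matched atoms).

[CX3](=O)[NX3] is the SMARTS for an amide: a carbonyl carbon bonded to a trivalent nitrogen.
The molecule carries 2 separate instances of a primary amide (-C(=O)NH2) meeting every constraint; each maps to a distinct set of atoms, giving 2 matches.

2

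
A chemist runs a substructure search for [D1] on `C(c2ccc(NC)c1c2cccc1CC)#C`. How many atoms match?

3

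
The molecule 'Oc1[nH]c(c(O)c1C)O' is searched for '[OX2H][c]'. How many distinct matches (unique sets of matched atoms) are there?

[OX2H][c] is the SMARTS for a phenol: a hydroxyl oxygen attached to an aromatic carbon.
The molecule carries 3 separate instances of a hydroxyl group (-OH) meeting every constraint; each maps to a distinct set of atoms, giving 3 matches.

3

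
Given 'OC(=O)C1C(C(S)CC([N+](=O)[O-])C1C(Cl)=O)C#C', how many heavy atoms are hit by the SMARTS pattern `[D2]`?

The query [D2] means: atom with exactly two heavy-atom neighbours.
Check the 18 heavy atoms by environment: 7× C (D3) → no; 2× C (D2) → match; 1× S (D1) → no; 1× N (charge +1, D3) → no; 1× O (charge -1, D1) → no; 4× O (D1) → no; 1× C (D1) → no; 1× Cl (D1) → no.
That gives 2 matching atoms.

2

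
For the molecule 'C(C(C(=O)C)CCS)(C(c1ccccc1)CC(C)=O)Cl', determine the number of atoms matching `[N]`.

The query [N] means: uppercase N matches aliphatic (non-aromatic) nitrogen only.
Check the 20 heavy atoms by environment: 10× C → no; 1× S → no; 6× c (aromatic) → no; 2× O → no; 1× Cl → no.
No environment satisfies the query, so 0 matching atoms.

0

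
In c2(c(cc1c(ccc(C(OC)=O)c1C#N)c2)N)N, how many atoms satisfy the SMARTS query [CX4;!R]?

The query [CX4;!R] means: aliphatic carbon with four total connections, not in a ring.
Check the 18 heavy atoms by environment: 10× c (aromatic, X3, in 6-ring) → no; 2× N (X3, acyclic) → no; 1× C (X3, acyclic) → no; 1× O (X1, acyclic) → no; 1× O (X2, acyclic) → no; 1× C (X4, acyclic) → match; 1× C (X2, acyclic) → no; 1× N (X1, acyclic) → no.
That gives 1 matching atom.

1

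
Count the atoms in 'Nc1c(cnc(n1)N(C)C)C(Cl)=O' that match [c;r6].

The query [c;r6] means: aromatic carbon that belongs to a six-membered ring.
Check the 13 heavy atoms by environment: 2× n (aromatic, in 6-ring) → no; 4× c (aromatic, in 6-ring) → match; 2× N (acyclic) → no; 3× C (acyclic) → no; 1× O (acyclic) → no; 1× Cl (acyclic) → no.
That gives 4 matching atoms.

4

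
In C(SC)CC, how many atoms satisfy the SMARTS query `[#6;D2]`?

The query [#6;D2] means: any carbon bonded to exactly two heavy atoms.
Check the 5 heavy atoms by environment: 2× C (D2) → match; 2× C (D1) → no; 1× S (D2) → no.
That gives 2 matching atoms.

2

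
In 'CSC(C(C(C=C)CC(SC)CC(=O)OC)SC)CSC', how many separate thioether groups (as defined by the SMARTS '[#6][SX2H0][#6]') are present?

[#6][SX2H0][#6] is the SMARTS for a thioether: an aliphatic sulfur bridging two carbons with no H on the sulfur.
The molecule carries 4 separate instances of a methylthio ether (-SCH3) meeting every constraint; each maps to a distinct set of atoms, giving 4 matches.

4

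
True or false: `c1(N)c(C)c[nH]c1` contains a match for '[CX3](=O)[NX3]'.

False

The pattern [CX3](=O)[NX3] describes a carbonyl carbon bonded to a trivalent nitrogen — an amide.
The closest candidate here is a primary amino group (-NH2), but the -NH2 is not attached to a carbonyl carbon. No other fragment satisfies the full query, so there is no match.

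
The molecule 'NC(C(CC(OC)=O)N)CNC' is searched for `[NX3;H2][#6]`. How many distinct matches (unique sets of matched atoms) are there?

2

[NX3;H2][#6] is the SMARTS for a primary amine: a trivalent nitrogen with two H attached to carbon.
The molecule carries 2 separate instances of a primary amino group (-NH2) meeting every constraint; each maps to a distinct set of atoms, giving 2 matches.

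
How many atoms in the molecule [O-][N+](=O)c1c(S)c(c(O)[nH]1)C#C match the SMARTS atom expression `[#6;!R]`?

2

The query [#6;!R] means: carbon not in any ring.
Check the 12 heavy atoms by environment: 1× n (aromatic, in 5-ring) → no; 4× c (aromatic, in 5-ring) → no; 1× S (acyclic) → no; 1× N (charge +1, acyclic) → no; 1× O (charge -1, acyclic) → no; 2× O (acyclic) → no; 2× C (acyclic) → match.
That gives 2 matching atoms.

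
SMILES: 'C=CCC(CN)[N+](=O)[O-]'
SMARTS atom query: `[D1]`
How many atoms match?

The query [D1] means: atom with exactly one heavy-atom neighbour (degree 1).
Check the 9 heavy atoms by environment: 3× C (D2) → no; 1× C (D3) → no; 1× N (charge +1, D3) → no; 1× O (charge -1, D1) → match; 1× O (D1) → match; 1× C (D1) → match; 1× N (D1) → match.
Summing the matching environments: 1 + 1 + 1 + 1 = 4 matching atoms.

4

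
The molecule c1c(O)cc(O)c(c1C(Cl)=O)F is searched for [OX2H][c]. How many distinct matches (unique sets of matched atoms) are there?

[OX2H][c] is the SMARTS for a phenol: a hydroxyl oxygen attached to an aromatic carbon.
The molecule carries 2 separate instances of a hydroxyl group (-OH) meeting every constraint; each maps to a distinct set of atoms, giving 2 matches.

2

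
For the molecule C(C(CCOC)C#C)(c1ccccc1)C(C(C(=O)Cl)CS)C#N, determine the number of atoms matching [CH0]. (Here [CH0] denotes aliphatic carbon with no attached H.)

The query [CH0] means: aliphatic carbon with no attached hydrogen.
Check the 23 heavy atoms by environment: 3× C (H2) → no; 5× C (H1) → no; 3× C (H0) → match; 1× N (H0) → no; 1× S (H1) → no; 2× O (H0) → no; 1× Cl (H0) → no; 1× c (aromatic, H0) → no; 5× c (aromatic, H1) → no; 1× C (H3) → no.
That gives 3 matching atoms.

3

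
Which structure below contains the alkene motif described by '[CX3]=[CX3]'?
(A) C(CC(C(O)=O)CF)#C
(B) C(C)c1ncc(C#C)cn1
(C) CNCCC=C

C

[CX3]=[CX3] describes a non-aromatic C=C double bond between two sp2 carbons (an alkene).
(A) has an ethynyl group (-C#CH) but the C-C bond is a triple bond, not a double bond.
(B) has an ethynyl group (-C#CH) but the C-C bond is a triple bond, not a double bond.
(C) contains a vinyl group (-CH=CH2), which satisfies every atom and bond constraint.
So the answer is (C).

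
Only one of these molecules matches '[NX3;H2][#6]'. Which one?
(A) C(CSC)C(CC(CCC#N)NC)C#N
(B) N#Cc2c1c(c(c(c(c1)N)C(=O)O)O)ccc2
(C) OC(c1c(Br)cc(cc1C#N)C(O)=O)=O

B

[NX3;H2][#6] describes a trivalent nitrogen with two H attached to carbon (a primary amine).
(A) has a nitrile (-C#N) but the nitrogen is NX1 (triple-bonded), not NX3 with two H.
(B) contains a primary amino group (-NH2), which satisfies every atom and bond constraint.
(C) has a nitrile (-C#N) but the nitrogen is NX1 (triple-bonded), not NX3 with two H.
So the answer is (B).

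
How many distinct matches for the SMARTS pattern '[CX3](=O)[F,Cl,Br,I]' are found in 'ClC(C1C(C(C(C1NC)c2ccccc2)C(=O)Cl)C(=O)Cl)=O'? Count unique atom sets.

3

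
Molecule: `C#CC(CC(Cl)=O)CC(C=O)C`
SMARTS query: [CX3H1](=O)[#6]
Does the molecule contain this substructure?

The pattern [CX3H1](=O)[#6] describes an sp2 carbon with one H, double-bonded to O and single-bonded to carbon — an aldehyde.
The molecule carries an aldehyde (-CHO), whose atoms satisfy every constraint of the query, so the pattern matches.

Yes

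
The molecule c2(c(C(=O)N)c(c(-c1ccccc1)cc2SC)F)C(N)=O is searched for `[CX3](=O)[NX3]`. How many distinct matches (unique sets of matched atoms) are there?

[CX3](=O)[NX3] is the SMARTS for an amide: a carbonyl carbon bonded to a trivalent nitrogen.
The molecule carries 2 separate instances of a primary amide (-C(=O)NH2) meeting every constraint; each maps to a distinct set of atoms, giving 2 matches.

2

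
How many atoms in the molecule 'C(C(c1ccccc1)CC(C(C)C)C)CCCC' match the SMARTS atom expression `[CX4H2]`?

Check the 18 heavy atoms by environment: 4× C (H3, X4) → no; 3× C (H1, X4) → no; 5× C (H2, X4) → match; 1× c (aromatic, H0, X3) → no; 5× c (aromatic, H1, X3) → no.
That gives 5 matching atoms.

5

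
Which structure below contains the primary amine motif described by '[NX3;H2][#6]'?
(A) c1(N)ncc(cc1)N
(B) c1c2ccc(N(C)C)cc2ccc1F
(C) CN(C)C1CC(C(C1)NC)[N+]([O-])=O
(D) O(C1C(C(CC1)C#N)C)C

[NX3;H2][#6] describes a trivalent nitrogen with two H attached to carbon (a primary amine).
(A) contains a primary amino group (-NH2), which satisfies every atom and bond constraint.
(B) has a dimethylamino group (-N(CH3)2) but the nitrogen has H0, not H2.
(C) has a nitro group (-[N+](=O)[O-]) but the nitrogen is [N+] with no H, not NX3H2.
(D) has a nitrile (-C#N) but the nitrogen is NX1 (triple-bonded), not NX3 with two H.
So the answer is (A).

A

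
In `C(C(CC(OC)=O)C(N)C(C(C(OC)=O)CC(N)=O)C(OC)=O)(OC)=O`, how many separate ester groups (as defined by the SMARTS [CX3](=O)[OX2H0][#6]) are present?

[CX3](=O)[OX2H0][#6] is the SMARTS for an ester: a carbonyl carbon bonded to an oxygen that is itself bonded to carbon (no H on that O).
The molecule carries 4 separate instances of a methyl-ester group (-C(=O)OCH3) meeting every constraint; each maps to a distinct set of atoms, giving 4 matches.

4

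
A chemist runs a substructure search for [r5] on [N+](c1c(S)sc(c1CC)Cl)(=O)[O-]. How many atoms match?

5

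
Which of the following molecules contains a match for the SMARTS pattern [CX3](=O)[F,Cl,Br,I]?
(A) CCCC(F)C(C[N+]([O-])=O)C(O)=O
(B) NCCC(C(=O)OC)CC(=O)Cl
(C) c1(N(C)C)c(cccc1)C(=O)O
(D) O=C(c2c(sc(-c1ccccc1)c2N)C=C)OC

B

[CX3](=O)[F,Cl,Br,I] describes a carbonyl carbon bonded to a halogen (an acyl halide).
(A) has a carboxylic acid group (-C(=O)OH) but the carbonyl is bonded to -OH, not to a halogen.
(B) contains an acyl chloride (-C(=O)Cl), which satisfies every atom and bond constraint.
(C) has a carboxylic acid group (-C(=O)OH) but the carbonyl is bonded to -OH, not to a halogen.
(D) has a methyl-ester group (-C(=O)OCH3) but the carbonyl is bonded to -O-C, not to a halogen.
So the answer is (B).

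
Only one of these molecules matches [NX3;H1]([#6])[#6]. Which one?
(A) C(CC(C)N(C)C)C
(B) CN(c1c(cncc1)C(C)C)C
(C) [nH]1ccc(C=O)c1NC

C

[NX3;H1]([#6])[#6] describes a trivalent nitrogen with one H, bonded to two carbons (a secondary amine).
(A) has a dimethylamino group (-N(CH3)2) but the nitrogen has H0, not H1.
(B) has a dimethylamino group (-N(CH3)2) but the nitrogen has H0, not H1.
(C) contains an N-methylamino group (-NHCH3), which satisfies every atom and bond constraint.
So the answer is (C).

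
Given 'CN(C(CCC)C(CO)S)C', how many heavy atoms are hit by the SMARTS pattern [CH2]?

3

The query [CH2] means: aliphatic carbon with exactly two hydrogens.
Check the 11 heavy atoms by environment: 3× C (H2) → match; 2× C (H1) → no; 3× C (H3) → no; 1× O (H1) → no; 1× S (H1) → no; 1× N (H0) → no.
That gives 3 matching atoms.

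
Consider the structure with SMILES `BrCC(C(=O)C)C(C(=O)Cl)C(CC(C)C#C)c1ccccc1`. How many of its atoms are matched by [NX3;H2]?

The query [NX3;H2] means: aliphatic N with 3 total connections, two of them H — an -NH2 nitrogen (amine or amide).
Check the 22 heavy atoms by environment: 2× C (H3, X4) → no; 4× C (H1, X4) → no; 2× C (H2, X4) → no; 2× C (H0, X3) → no; 2× O (H0, X1) → no; 1× Cl (H0, X1) → no; 1× c (aromatic, H0, X3) → no; 5× c (aromatic, H1, X3) → no; 1× C (H0, X2) → no; 1× C (H1, X2) → no; 1× Br (H0, X1) → no.
No environment satisfies the query, so 0 matching atoms.

0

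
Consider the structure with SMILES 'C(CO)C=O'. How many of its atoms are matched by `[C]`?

3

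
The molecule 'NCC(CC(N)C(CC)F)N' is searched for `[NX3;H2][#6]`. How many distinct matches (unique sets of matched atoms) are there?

[NX3;H2][#6] is the SMARTS for a primary amine: a trivalent nitrogen with two H attached to carbon.
The molecule carries 3 separate instances of a primary amino group (-NH2) meeting every constraint; each maps to a distinct set of atoms, giving 3 matches.

3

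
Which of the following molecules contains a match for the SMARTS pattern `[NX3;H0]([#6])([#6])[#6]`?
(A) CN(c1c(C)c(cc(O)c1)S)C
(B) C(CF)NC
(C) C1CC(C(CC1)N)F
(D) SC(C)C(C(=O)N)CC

[NX3;H0]([#6])([#6])[#6] describes a trivalent nitrogen with no H, bonded to three carbons (a tertiary amine).
(A) contains a dimethylamino group (-N(CH3)2), which satisfies every atom and bond constraint.
(B) has an N-methylamino group (-NHCH3) but the nitrogen still has one H (H1), not H0.
(C) has a primary amino group (-NH2) but the nitrogen has H2, not H0 with three carbons.
(D) has a primary amide (-C(=O)NH2) but the amide nitrogen has H2 and only one carbon neighbour.
So the answer is (A).

A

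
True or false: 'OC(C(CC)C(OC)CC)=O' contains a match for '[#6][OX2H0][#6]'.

The pattern [#6][OX2H0][#6] describes an aliphatic oxygen bridging two carbons with no H on the oxygen — an ether.
The molecule carries a methoxy ether (-OCH3), whose atoms satisfy every constraint of the query, so the pattern matches.

True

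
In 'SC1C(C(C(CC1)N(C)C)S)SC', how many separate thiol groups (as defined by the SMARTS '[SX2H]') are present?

2

[SX2H] is the SMARTS for a thiol: an aliphatic sulfur with two connections, one being H.
The molecule carries 2 separate instances of a thiol (-SH) meeting every constraint; each maps to a distinct set of atoms, giving 2 matches.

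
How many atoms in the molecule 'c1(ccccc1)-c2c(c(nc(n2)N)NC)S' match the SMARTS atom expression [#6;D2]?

Check the 16 heavy atoms by environment: 2× n (aromatic, D2) → no; 5× c (aromatic, D3) → no; 1× N (D1) → no; 1× S (D1) → no; 1× N (D2) → no; 1× C (D1) → no; 5× c (aromatic, D2) → match.
That gives 5 matching atoms.

5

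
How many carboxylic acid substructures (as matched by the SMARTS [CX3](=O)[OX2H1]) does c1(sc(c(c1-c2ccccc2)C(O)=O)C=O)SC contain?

1

[CX3](=O)[OX2H1] is the SMARTS for a carboxylic acid: an sp2 carbon double-bonded to O and single-bonded to an -OH oxygen.
Exactly one fragment in the molecule meets all constraints, giving 1 match.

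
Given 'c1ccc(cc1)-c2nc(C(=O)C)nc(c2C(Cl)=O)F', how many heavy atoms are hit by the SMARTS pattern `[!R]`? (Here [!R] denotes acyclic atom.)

7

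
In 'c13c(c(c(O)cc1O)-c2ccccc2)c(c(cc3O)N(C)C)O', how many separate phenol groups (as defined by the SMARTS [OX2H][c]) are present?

4

[OX2H][c] is the SMARTS for a phenol: a hydroxyl oxygen attached to an aromatic carbon.
The molecule carries 4 separate instances of a hydroxyl group (-OH) meeting every constraint; each maps to a distinct set of atoms, giving 4 matches.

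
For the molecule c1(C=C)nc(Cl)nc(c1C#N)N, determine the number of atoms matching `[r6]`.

6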